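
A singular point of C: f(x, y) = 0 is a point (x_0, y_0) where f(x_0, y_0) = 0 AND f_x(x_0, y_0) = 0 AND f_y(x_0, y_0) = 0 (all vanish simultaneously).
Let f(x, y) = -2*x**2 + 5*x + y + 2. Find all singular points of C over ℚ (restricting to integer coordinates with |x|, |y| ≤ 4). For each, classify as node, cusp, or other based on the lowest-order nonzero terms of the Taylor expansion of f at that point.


No singular points in the scanned grid; C is smooth there.

Compute partial derivatives:
  f_x = 5 - 4*x.
  f_y = 1.
f_y = 1 is a nonzero constant, so f_y never vanishes: no point (x, y) can satisfy f = f_x = f_y = 0. In particular no (x, y) ∈ {−4, ..., 4}² is singular; the curve is smooth.


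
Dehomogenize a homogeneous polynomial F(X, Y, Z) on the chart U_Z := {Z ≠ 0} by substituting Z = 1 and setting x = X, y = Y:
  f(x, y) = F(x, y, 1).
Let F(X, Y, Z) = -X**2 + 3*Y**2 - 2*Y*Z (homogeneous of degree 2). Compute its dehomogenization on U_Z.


f(x, y) = -x**2 + 3*y**2 - 2*y

On U_Z we set Z = 1. Each monomial c·X^i·Y^j·Z^k in F becomes c·x^i·y^j·1^k = c·x^i·y^j.
Substituting Z = 1: F(X, Y, 1) = -x**2 + 3*y**2 - 2*y.
Note: deg(f) ≤ deg(F) = 2; strict inequality happens when F is divisible by Z (lost terms).


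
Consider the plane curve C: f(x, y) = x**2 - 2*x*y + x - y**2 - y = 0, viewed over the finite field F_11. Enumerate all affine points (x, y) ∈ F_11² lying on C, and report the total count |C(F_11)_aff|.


Affine F_11-points: {(0, 0), (0, 10), (2, 1), (2, 5), (3, 6), (3, 9), (7, 2), (7, 5), (8, 6), (8, 10), (10, 0), (10, 1)}; count = 12.

For each of the 121 pairs (x, y) ∈ F_11², evaluate f(x, y) mod 11. Record the zeros.
  x = 0: [0↦0, 1↦9, 2↦5, 3↦10, 4↦2, 5↦3, 6↦2, 7↦10, 8↦5, 9↦9, 10↦0]  zeros at y ∈ {0, 10}
  x = 1: [0↦2, 1↦9, 2↦3, 3↦6, 4↦7, 5↦6, 6↦3, 7↦9, 8↦2, 9↦4, 10↦4]  zeros at y ∈ ∅
  x = 2: [0↦6, 1↦0, 2↦3, 3↦4, 4↦3, 5↦0, 6↦6, 7↦10, 8↦1, 9↦1, 10↦10]  zeros at y ∈ {1, 5}
  x = 3: [0↦1, 1↦4, 2↦5, 3↦4, 4↦1, 5↦7, 6↦0, 7↦2, 8↦2, 9↦0, 10↦7]  zeros at y ∈ {6, 9}
  x = 4: [0↦9, 1↦10, 2↦9, 3↦6, 4↦1, 5↦5, 6↦7, 7↦7, 8↦5, 9↦1, 10↦6]  zeros at y ∈ ∅
  x = 5: [0↦8, 1↦7, 2↦4, 3↦10, 4↦3, 5↦5, 6↦5, 7↦3, 8↦10, 9↦4, 10↦7]  zeros at y ∈ ∅
  x = 6: [0↦9, 1↦6, 2↦1, 3↦5, 4↦7, 5↦7, 6↦5, 7↦1, 8↦6, 9↦9, 10↦10]  zeros at y ∈ ∅
  x = 7: [0↦1, 1↦7, 2↦0, 3↦2, 4↦2, 5↦0, 6↦7, 7↦1, 8↦4, 9↦5, 10↦4]  zeros at y ∈ {2, 5}
  x = 8: [0↦6, 1↦10, 2↦1, 3↦1, 4↦10, 5↦6, 6↦0, 7↦3, 8↦4, 9↦3, 10↦0]  zeros at y ∈ {6, 10}
  x = 9: [0↦2, 1↦4, 2↦4, 3↦2, 4↦9, 5↦3, 6↦6, 7↦7, 8↦6, 9↦3, 10↦9]  zeros at y ∈ ∅
  x = 10: [0↦0, 1↦0, 2↦9, 3↦5, 4↦10, 5↦2, 6↦3, 7↦2, 8↦10, 9↦5, 10↦9]  zeros at y ∈ {0, 1}
Collecting zeros: affine points = {(0, 0), (0, 10), (2, 1), (2, 5), (3, 6), (3, 9), (7, 2), (7, 5), (8, 6), (8, 10), (10, 0), (10, 1)}.
Total count |C(F_11)_aff| = 12.


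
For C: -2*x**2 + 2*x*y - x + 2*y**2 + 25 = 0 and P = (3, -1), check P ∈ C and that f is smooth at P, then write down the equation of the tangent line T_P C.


Tangent line at P: -15*x + 2*y + 47 = 0.

Step 1: f(3, -1) = 0, so P lies on C.
Step 2: partial derivatives
  f_x(x, y) = -4*x + 2*y - 1, f_y(x, y) = 2*x + 4*y.
  f_x(P) = -15, f_y(P) = 2 (gradient nonzero, so P is smooth).
Step 3: tangent line at P: -15·(x − 3) + 2·(y − -1) = 0.
Expanding: -15*x + 2*y + 47 = 0.


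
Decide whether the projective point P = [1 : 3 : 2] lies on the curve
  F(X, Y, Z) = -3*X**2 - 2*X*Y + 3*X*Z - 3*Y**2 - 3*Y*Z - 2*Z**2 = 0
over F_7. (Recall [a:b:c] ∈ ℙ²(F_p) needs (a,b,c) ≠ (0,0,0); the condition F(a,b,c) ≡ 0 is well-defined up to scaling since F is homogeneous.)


F(1,3,2) ≡ 0 (mod 7); P is on the curve.

Evaluate F(1, 3, 2) term-by-term (mod 7).
  -3*X**2 ↦ -3·1·1·1 = -3
  -2*X*Y ↦ -2·1·3·1 = -6
  3*X*Z ↦ 3·1·1·2 = 6
  -3*Y**2 ↦ -3·1·9·1 = -27
  -3*Y*Z ↦ -3·1·3·2 = -18
  -2*Z**2 ↦ -2·1·1·4 = -8
Sum: F(1, 3, 2) = (-3) + (-6) + (6) + (-27) + (-18) + (-8) = -56.
Reducing mod 7: -56 ≡ 0 (mod 7).
Since F(a, b, c) ≡ 0 (mod 7), P lies on the curve.


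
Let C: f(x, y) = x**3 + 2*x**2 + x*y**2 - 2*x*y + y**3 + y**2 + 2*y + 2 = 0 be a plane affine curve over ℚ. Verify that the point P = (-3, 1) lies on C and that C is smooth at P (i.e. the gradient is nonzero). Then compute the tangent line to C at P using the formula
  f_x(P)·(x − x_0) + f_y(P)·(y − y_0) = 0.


Tangent line at P: 14*x + 7*y + 35 = 0.

Step 1: f(-3, 1) = 0, so P lies on C.
Step 2: partial derivatives
  f_x(x, y) = 3*x**2 + 4*x + y**2 - 2*y, f_y(x, y) = 2*x*y - 2*x + 3*y**2 + 2*y + 2.
  f_x(P) = 14, f_y(P) = 7 (gradient nonzero, so P is smooth).
Step 3: tangent line at P: 14·(x − -3) + 7·(y − 1) = 0.
Expanding: 14*x + 7*y + 35 = 0.


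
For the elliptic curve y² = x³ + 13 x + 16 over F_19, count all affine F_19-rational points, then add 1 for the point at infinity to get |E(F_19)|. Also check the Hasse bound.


Affine points = {(0, 4), (0, 15), (1, 7), (1, 12), (3, 5), (3, 14), (5, 4), (5, 15), (6, 5), (6, 14), (8, 9), (8, 10), (9, 8), (9, 11), (10, 5), (10, 14), (12, 0), (13, 8), (13, 11), (14, 4), (14, 15), (16, 8), (16, 11), (17, 1), (17, 18)}; affine count = 25; |E(F_19)| = 26.

Discriminant check: Δ ∝ 4a³ + 27b² = 4·13³ + 27·16² = 4·2197 + 27·256 ≡ 6 (mod 19). Nonzero ⇒ E is nonsingular.
For each x ∈ F_19, compute rhs = x³ + 13·x + 16 mod 19, then count y ∈ F_19 with y² ≡ rhs.
  x = 0: rhs = 16, matching y values: 4, 15 (2 points).
  x = 1: rhs = 11, matching y values: 7, 12 (2 points).
  x = 2: rhs = 12, matching y values: none (0 points).
  x = 3: rhs = 6, matching y values: 5, 14 (2 points).
  x = 4: rhs = 18, matching y values: none (0 points).
  x = 5: rhs = 16, matching y values: 4, 15 (2 points).
  x = 6: rhs = 6, matching y values: 5, 14 (2 points).
  x = 7: rhs = 13, matching y values: none (0 points).
  x = 8: rhs = 5, matching y values: 9, 10 (2 points).
  x = 9: rhs = 7, matching y values: 8, 11 (2 points).
  x = 10: rhs = 6, matching y values: 5, 14 (2 points).
  x = 11: rhs = 8, matching y values: none (0 points).
  x = 12: rhs = 0, matching y values: 0 (1 points).
  x = 13: rhs = 7, matching y values: 8, 11 (2 points).
  x = 14: rhs = 16, matching y values: 4, 15 (2 points).
  x = 15: rhs = 14, matching y values: none (0 points).
  x = 16: rhs = 7, matching y values: 8, 11 (2 points).
  x = 17: rhs = 1, matching y values: 1, 18 (2 points).
  x = 18: rhs = 2, matching y values: none (0 points).
Total affine count: 25.
Full point count |E(F_19)| = 25 + 1 = 26.
Hasse bound: |26 − (19+1)| = |6| = 6 ≤ 2√19 ≈ 8.7178 ✓.


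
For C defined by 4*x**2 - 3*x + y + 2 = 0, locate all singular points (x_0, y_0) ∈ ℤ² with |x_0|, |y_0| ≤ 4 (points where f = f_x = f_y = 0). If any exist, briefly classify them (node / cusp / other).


No singular points in the scanned grid; C is smooth there.

Compute partial derivatives:
  f_x = 8*x - 3.
  f_y = 1.
f_y = 1 is a nonzero constant, so f_y never vanishes: no point (x, y) can satisfy f = f_x = f_y = 0. In particular no (x, y) ∈ {−4, ..., 4}² is singular; the curve is smooth.


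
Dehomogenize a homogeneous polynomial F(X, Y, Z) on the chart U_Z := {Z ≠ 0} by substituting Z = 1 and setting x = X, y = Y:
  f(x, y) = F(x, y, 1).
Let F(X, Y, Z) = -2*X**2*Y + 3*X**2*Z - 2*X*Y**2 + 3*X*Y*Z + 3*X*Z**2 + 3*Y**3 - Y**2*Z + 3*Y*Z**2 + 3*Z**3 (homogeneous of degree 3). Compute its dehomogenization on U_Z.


f(x, y) = -2*x**2*y + 3*x**2 - 2*x*y**2 + 3*x*y + 3*x + 3*y**3 - y**2 + 3*y + 3

On U_Z we set Z = 1. Each monomial c·X^i·Y^j·Z^k in F becomes c·x^i·y^j·1^k = c·x^i·y^j.
Substituting Z = 1: F(X, Y, 1) = -2*x**2*y + 3*x**2 - 2*x*y**2 + 3*x*y + 3*x + 3*y**3 - y**2 + 3*y + 3.
Note: deg(f) ≤ deg(F) = 3; strict inequality happens when F is divisible by Z (lost terms).


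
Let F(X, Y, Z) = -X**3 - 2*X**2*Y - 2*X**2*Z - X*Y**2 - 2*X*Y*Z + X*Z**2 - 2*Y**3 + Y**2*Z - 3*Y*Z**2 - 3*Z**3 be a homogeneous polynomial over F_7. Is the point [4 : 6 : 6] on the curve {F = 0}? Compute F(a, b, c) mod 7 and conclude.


F(4,6,6) ≡ 6 (mod 7); P is NOT on the curve.

Evaluate F(4, 6, 6) term-by-term (mod 7).
  -X**3 ↦ -1·64·1·1 = -64
  -2*X**2*Y ↦ -2·16·6·1 = -192
  -2*X**2*Z ↦ -2·16·1·6 = -192
  -X*Y**2 ↦ -1·4·36·1 = -144
  -2*X*Y*Z ↦ -2·4·6·6 = -288
  X*Z**2 ↦ 1·4·1·36 = 144
  -2*Y**3 ↦ -2·1·216·1 = -432
  Y**2*Z ↦ 1·1·36·6 = 216
  -3*Y*Z**2 ↦ -3·1·6·36 = -648
  -3*Z**3 ↦ -3·1·1·216 = -648
Sum: F(4, 6, 6) = (-64) + (-192) + (-192) + (-144) + (-288) + (144) + (-432) + (216) + (-648) + (-648) = -2248.
Reducing mod 7: -2248 ≡ 6 (mod 7).
Since F(a, b, c) ≡ 6 ≠ 0 (mod 7), P does NOT lie on the curve.


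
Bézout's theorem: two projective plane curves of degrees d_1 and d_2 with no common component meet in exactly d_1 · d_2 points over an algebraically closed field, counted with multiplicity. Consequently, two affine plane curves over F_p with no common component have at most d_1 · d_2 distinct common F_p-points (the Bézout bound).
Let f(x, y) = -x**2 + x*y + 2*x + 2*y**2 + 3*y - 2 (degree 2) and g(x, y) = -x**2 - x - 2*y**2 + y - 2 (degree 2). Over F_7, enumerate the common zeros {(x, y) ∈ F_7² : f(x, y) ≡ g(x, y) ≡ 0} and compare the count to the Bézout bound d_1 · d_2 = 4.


Common zeros: ∅; count = 0; Bézout bound = 4.

deg(f) = 2, deg(g) = 2, so Bézout bound = 4.
Scan x ∈ F_7. For each x, list the y ∈ F_7 with f(x, y) ≡ 0 and those with g(x, y) ≡ 0 (mod 7); the common zeros in that column are the intersection.
  x = 0: f ≡ 0 at y ∈ {4, 5}; g ≡ 0 at y ∈ ∅; common: ∅.
  x = 1: f ≡ 0 at y ∈ ∅; g ≡ 0 at y ∈ {5, 6}; common: ∅.
  x = 2: f ≡ 0 at y ∈ ∅; g ≡ 0 at y ∈ {2}; common: ∅.
  x = 3: f ≡ 0 at y ∈ ∅; g ≡ 0 at y ∈ {0, 4}; common: ∅.
  x = 4: f ≡ 0 at y ∈ ∅; g ≡ 0 at y ∈ {2}; common: ∅.
  x = 5: f ≡ 0 at y ∈ {1, 2}; g ≡ 0 at y ∈ {5, 6}; common: ∅.
  x = 6: f ≡ 0 at y ∈ {2, 4}; g ≡ 0 at y ∈ ∅; common: ∅.
Collecting: common zeros = ∅, so the count is 0.
Comparison with the Bézout bound: 0 ≤ 4 = deg(f)·deg(g), as expected for curves with no common component (the affine F_7-count falls short of the bound because intersections may lie at infinity, over extension fields, or carry multiplicity).


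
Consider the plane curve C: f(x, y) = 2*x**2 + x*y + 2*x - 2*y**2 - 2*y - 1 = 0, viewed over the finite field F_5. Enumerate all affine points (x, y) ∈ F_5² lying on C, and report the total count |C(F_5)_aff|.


Affine F_5-points: {(0, 1), (0, 3), (1, 1), (3, 4), (4, 2), (4, 4)}; count = 6.

For each of the 25 pairs (x, y) ∈ F_5², evaluate f(x, y) mod 5. Record the zeros.
  x = 0: [0↦4, 1↦0, 2↦2, 3↦0, 4↦4]  zeros at y ∈ {1, 3}
  x = 1: [0↦3, 1↦0, 2↦3, 3↦2, 4↦2]  zeros at y ∈ {1}
  x = 2: [0↦1, 1↦4, 2↦3, 3↦3, 4↦4]  zeros at y ∈ ∅
  x = 3: [0↦3, 1↦2, 2↦2, 3↦3, 4↦0]  zeros at y ∈ {4}
  x = 4: [0↦4, 1↦4, 2↦0, 3↦2, 4↦0]  zeros at y ∈ {2, 4}
Collecting zeros: affine points = {(0, 1), (0, 3), (1, 1), (3, 4), (4, 2), (4, 4)}.
Total count |C(F_5)_aff| = 6.


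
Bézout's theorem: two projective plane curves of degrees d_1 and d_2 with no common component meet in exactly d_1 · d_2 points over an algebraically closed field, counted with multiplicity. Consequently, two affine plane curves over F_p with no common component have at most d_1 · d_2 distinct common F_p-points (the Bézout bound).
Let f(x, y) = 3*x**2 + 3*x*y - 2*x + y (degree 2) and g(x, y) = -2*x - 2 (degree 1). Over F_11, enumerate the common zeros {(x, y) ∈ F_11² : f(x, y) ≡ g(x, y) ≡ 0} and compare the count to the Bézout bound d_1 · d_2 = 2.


Common zeros: {(10, 8)}; count = 1; Bézout bound = 2.

deg(f) = 2, deg(g) = 1, so Bézout bound = 2.
Scan x ∈ F_11. For each x, list the y ∈ F_11 with f(x, y) ≡ 0 and those with g(x, y) ≡ 0 (mod 11); the common zeros in that column are the intersection.
  x = 0: f ≡ 0 at y ∈ {0}; g ≡ 0 at y ∈ ∅; common: ∅.
  x = 1: f ≡ 0 at y ∈ {8}; g ≡ 0 at y ∈ ∅; common: ∅.
  x = 2: f ≡ 0 at y ∈ {2}; g ≡ 0 at y ∈ ∅; common: ∅.
  x = 3: f ≡ 0 at y ∈ {10}; g ≡ 0 at y ∈ ∅; common: ∅.
  x = 4: f ≡ 0 at y ∈ {2}; g ≡ 0 at y ∈ ∅; common: ∅.
  x = 5: f ≡ 0 at y ∈ {9}; g ≡ 0 at y ∈ ∅; common: ∅.
  x = 6: f ≡ 0 at y ∈ {10}; g ≡ 0 at y ∈ ∅; common: ∅.
  x = 7: f ≡ 0 at y ∈ ∅; g ≡ 0 at y ∈ ∅; common: ∅.
  x = 8: f ≡ 0 at y ∈ {0}; g ≡ 0 at y ∈ ∅; common: ∅.
  x = 9: f ≡ 0 at y ∈ {1}; g ≡ 0 at y ∈ ∅; common: ∅.
  x = 10: f ≡ 0 at y ∈ {8}; g ≡ 0 at y ∈ {0, 1, 2, 3, 4, 5, 6, 7, 8, 9, 10}; common: {8}.
Collecting: common zeros = {(10, 8)}, so the count is 1.
Comparison with the Bézout bound: 1 ≤ 2 = deg(f)·deg(g), as expected for curves with no common component (the affine F_11-count falls short of the bound because intersections may lie at infinity, over extension fields, or carry multiplicity).


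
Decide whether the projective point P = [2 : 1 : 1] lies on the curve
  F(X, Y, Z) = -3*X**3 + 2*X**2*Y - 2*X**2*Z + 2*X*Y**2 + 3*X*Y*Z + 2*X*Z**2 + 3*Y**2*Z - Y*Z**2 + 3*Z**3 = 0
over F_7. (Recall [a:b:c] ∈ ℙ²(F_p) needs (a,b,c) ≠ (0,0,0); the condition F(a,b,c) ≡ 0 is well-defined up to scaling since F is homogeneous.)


F(2,1,1) ≡ 2 (mod 7); P is NOT on the curve.

Evaluate F(2, 1, 1) term-by-term (mod 7).
  -3*X**3 ↦ -3·8·1·1 = -24
  2*X**2*Y ↦ 2·4·1·1 = 8
  -2*X**2*Z ↦ -2·4·1·1 = -8
  2*X*Y**2 ↦ 2·2·1·1 = 4
  3*X*Y*Z ↦ 3·2·1·1 = 6
  2*X*Z**2 ↦ 2·2·1·1 = 4
  3*Y**2*Z ↦ 3·1·1·1 = 3
  -Y*Z**2 ↦ -1·1·1·1 = -1
  3*Z**3 ↦ 3·1·1·1 = 3
Sum: F(2, 1, 1) = (-24) + (8) + (-8) + (4) + (6) + (4) + (3) + (-1) + (3) = -5.
Reducing mod 7: -5 ≡ 2 (mod 7).
Since F(a, b, c) ≡ 2 ≠ 0 (mod 7), P does NOT lie on the curve.


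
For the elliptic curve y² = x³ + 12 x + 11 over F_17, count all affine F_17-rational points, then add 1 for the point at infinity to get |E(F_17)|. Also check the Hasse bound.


Affine points = {(2, 3), (2, 14), (4, 2), (4, 15), (5, 3), (5, 14), (7, 8), (7, 9), (9, 7), (9, 10), (10, 3), (10, 14), (12, 8), (12, 9), (13, 1), (13, 16), (14, 4), (14, 13), (15, 8), (15, 9), (16, 7), (16, 10)}; affine count = 22; |E(F_17)| = 23.

Discriminant check: Δ ∝ 4a³ + 27b² = 4·12³ + 27·11² = 4·1728 + 27·121 ≡ 13 (mod 17). Nonzero ⇒ E is nonsingular.
For each x ∈ F_17, compute rhs = x³ + 12·x + 11 mod 17, then count y ∈ F_17 with y² ≡ rhs.
  x = 0: rhs = 11, matching y values: none (0 points).
  x = 1: rhs = 7, matching y values: none (0 points).
  x = 2: rhs = 9, matching y values: 3, 14 (2 points).
  x = 3: rhs = 6, matching y values: none (0 points).
  x = 4: rhs = 4, matching y values: 2, 15 (2 points).
  x = 5: rhs = 9, matching y values: 3, 14 (2 points).
  x = 6: rhs = 10, matching y values: none (0 points).
  x = 7: rhs = 13, matching y values: 8, 9 (2 points).
  x = 8: rhs = 7, matching y values: none (0 points).
  x = 9: rhs = 15, matching y values: 7, 10 (2 points).
  x = 10: rhs = 9, matching y values: 3, 14 (2 points).
  x = 11: rhs = 12, matching y values: none (0 points).
  x = 12: rhs = 13, matching y values: 8, 9 (2 points).
  x = 13: rhs = 1, matching y values: 1, 16 (2 points).
  x = 14: rhs = 16, matching y values: 4, 13 (2 points).
  x = 15: rhs = 13, matching y values: 8, 9 (2 points).
  x = 16: rhs = 15, matching y values: 7, 10 (2 points).
Total affine count: 22.
Full point count |E(F_17)| = 22 + 1 = 23.
Hasse bound: |23 − (17+1)| = |5| = 5 ≤ 2√17 ≈ 8.2462 ✓.


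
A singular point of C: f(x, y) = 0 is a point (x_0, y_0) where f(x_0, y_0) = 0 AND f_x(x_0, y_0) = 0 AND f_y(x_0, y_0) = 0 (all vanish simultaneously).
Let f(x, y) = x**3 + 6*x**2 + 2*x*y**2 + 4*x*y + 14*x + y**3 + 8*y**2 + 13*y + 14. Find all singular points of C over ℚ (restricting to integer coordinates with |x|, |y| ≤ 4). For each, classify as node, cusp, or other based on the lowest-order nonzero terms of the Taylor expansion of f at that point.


Singular points: {(-2, -1)}; classification: cusp.

Compute partial derivatives:
  f_x = 3*x**2 + 12*x + 2*y**2 + 4*y + 14.
  f_y = 4*x*y + 4*x + 3*y**2 + 16*y + 13.
Scan x_0 ∈ {−4, ..., 4}. For each x_0, f_y(x_0, y) is a polynomial in y; find its integer roots y ∈ {−4, ..., 4}, then test f_x and f at those candidates.
  x = -4: f_y(-4, y) = 3*y**2 - 3; vanishes at y ∈ {-1, 1}. (-4, -1): f_x = 12 ≠ 0; (-4, 1): f_x = 20 ≠ 0.
  x = -3: f_y(-3, y) = 3*y**2 + 4*y + 1; vanishes at y ∈ {-1}. (-3, -1): f_x = 3 ≠ 0.
  x = -2: f_y(-2, y) = 3*y**2 + 8*y + 5; vanishes at y ∈ {-1}. (-2, -1): f_x = 0, f = 0 — SINGULAR.
  x = -1: f_y(-1, y) = 3*y**2 + 12*y + 9; vanishes at y ∈ {-3, -1}. (-1, -3): f_x = 11 ≠ 0; (-1, -1): f_x = 3 ≠ 0.
  x = 0: f_y(0, y) = 3*y**2 + 16*y + 13; vanishes at y ∈ {-1}. (0, -1): f_x = 12 ≠ 0.
  x = 1: f_y(1, y) = 3*y**2 + 20*y + 17; vanishes at y ∈ {-1}. (1, -1): f_x = 27 ≠ 0.
  x = 2: f_y(2, y) = 3*y**2 + 24*y + 21; vanishes at y ∈ {-1}. (2, -1): f_x = 48 ≠ 0.
  x = 3: f_y(3, y) = 3*y**2 + 28*y + 25; vanishes at y ∈ {-1}. (3, -1): f_x = 75 ≠ 0.
  x = 4: f_y(4, y) = 3*y**2 + 32*y + 29; vanishes at y ∈ {-1}. (4, -1): f_x = 108 ≠ 0.
Only singular point on the grid: (-2, -1).
Classify: substitute x = -2 + u, y = -1 + v and expand: f = u**3 + 2*u*v**2 + v**3 + v**2.
No constant or linear terms (consistent with a singular point). Quadratic part: v**2. Cubic part: u**3 + 2*u*v**2 + v**3.
The quadratic part v**2 is a perfect square, so there is a single (double) tangent line v = 0, i.e. y = -1. Restricting the cubic part to that line (v = 0) leaves u**3 ≠ 0, so f is not divisible by v and the branch is v² ≈ -u**3 to lowest order — this is a cusp.
Classification: cusp.


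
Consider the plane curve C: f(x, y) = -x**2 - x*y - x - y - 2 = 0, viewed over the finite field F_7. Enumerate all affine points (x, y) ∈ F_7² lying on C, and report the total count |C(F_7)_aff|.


Affine F_7-points: {(0, 5), (1, 5), (2, 2), (3, 0), (4, 4), (5, 4)}; count = 6.

For each of the 49 pairs (x, y) ∈ F_7², evaluate f(x, y) mod 7. Record the zeros.
  x = 0: [0↦5, 1↦4, 2↦3, 3↦2, 4↦1, 5↦0, 6↦6]  zeros at y ∈ {5}
  x = 1: [0↦3, 1↦1, 2↦6, 3↦4, 4↦2, 5↦0, 6↦5]  zeros at y ∈ {5}
  x = 2: [0↦6, 1↦3, 2↦0, 3↦4, 4↦1, 5↦5, 6↦2]  zeros at y ∈ {2}
  x = 3: [0↦0, 1↦3, 2↦6, 3↦2, 4↦5, 5↦1, 6↦4]  zeros at y ∈ {0}
  x = 4: [0↦6, 1↦1, 2↦3, 3↦5, 4↦0, 5↦2, 6↦4]  zeros at y ∈ {4}
  x = 5: [0↦3, 1↦4, 2↦5, 3↦6, 4↦0, 5↦1, 6↦2]  zeros at y ∈ {4}
  x = 6: [0↦5, 1↦5, 2↦5, 3↦5, 4↦5, 5↦5, 6↦5]  zeros at y ∈ ∅
Collecting zeros: affine points = {(0, 5), (1, 5), (2, 2), (3, 0), (4, 4), (5, 4)}.
Total count |C(F_7)_aff| = 6.


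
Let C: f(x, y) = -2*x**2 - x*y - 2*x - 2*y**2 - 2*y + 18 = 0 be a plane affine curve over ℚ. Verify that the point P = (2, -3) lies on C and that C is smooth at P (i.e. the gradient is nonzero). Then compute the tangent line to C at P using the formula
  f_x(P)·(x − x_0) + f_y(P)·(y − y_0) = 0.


Tangent line at P: -7*x + 8*y + 38 = 0.

Step 1: f(2, -3) = 0, so P lies on C.
Step 2: partial derivatives
  f_x(x, y) = -4*x - y - 2, f_y(x, y) = -x - 4*y - 2.
  f_x(P) = -7, f_y(P) = 8 (gradient nonzero, so P is smooth).
Step 3: tangent line at P: -7·(x − 2) + 8·(y − -3) = 0.
Expanding: -7*x + 8*y + 38 = 0.


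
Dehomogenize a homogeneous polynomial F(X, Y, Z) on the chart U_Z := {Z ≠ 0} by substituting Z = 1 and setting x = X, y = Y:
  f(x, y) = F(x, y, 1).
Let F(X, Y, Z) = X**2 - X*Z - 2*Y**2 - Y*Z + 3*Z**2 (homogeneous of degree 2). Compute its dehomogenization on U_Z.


f(x, y) = x**2 - x - 2*y**2 - y + 3

On U_Z we set Z = 1. Each monomial c·X^i·Y^j·Z^k in F becomes c·x^i·y^j·1^k = c·x^i·y^j.
Substituting Z = 1: F(X, Y, 1) = x**2 - x - 2*y**2 - y + 3.
Note: deg(f) ≤ deg(F) = 2; strict inequality happens when F is divisible by Z (lost terms).


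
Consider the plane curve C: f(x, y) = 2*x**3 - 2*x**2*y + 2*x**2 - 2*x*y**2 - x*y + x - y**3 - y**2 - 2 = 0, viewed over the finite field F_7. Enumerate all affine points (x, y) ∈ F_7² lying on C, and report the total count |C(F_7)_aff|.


Affine F_7-points: {(0, 2), (6, 6)}; count = 2.

For each of the 49 pairs (x, y) ∈ F_7², evaluate f(x, y) mod 7. Record the zeros.
  x = 0: [0↦5, 1↦3, 2↦0, 3↦4, 4↦2, 5↦2, 6↦5]  zeros at y ∈ {2}
  x = 1: [0↦3, 1↦3, 2↦5, 3↦3, 4↦5, 5↦5, 6↦4]  zeros at y ∈ ∅
  x = 2: [0↦3, 1↦1, 2↦4, 3↦6, 4↦1, 5↦4, 6↦2]  zeros at y ∈ ∅
  x = 3: [0↦3, 1↦2, 2↦2, 3↦4, 4↦2, 5↦4, 6↦4]  zeros at y ∈ ∅
  x = 4: [0↦1, 1↦4, 2↦4, 3↦2, 4↦6, 5↦3, 6↦1]  zeros at y ∈ ∅
  x = 5: [0↦2, 1↦5, 2↦1, 3↦5, 4↦4, 5↦6, 6↦5]  zeros at y ∈ ∅
  x = 6: [0↦4, 1↦3, 2↦5, 3↦4, 4↦1, 5↦4, 6↦0]  zeros at y ∈ {6}
Collecting zeros: affine points = {(0, 2), (6, 6)}.
Total count |C(F_7)_aff| = 2.


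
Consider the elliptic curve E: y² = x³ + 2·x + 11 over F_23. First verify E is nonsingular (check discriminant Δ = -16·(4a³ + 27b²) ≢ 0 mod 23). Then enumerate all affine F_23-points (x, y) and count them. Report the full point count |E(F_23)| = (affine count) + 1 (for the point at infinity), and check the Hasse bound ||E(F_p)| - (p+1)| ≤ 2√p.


Affine points = {(2, 0), (5, 10), (5, 13), (6, 3), (6, 20), (7, 0), (13, 7), (13, 16), (14, 0), (15, 9), (15, 14), (17, 6), (17, 17), (19, 10), (19, 13), (20, 1), (20, 22), (22, 10), (22, 13)}; affine count = 19; |E(F_23)| = 20.

Discriminant check: Δ ∝ 4a³ + 27b² = 4·2³ + 27·11² = 4·8 + 27·121 ≡ 10 (mod 23). Nonzero ⇒ E is nonsingular.
For each x ∈ F_23, compute rhs = x³ + 2·x + 11 mod 23, then count y ∈ F_23 with y² ≡ rhs.
  x = 0: rhs = 11, matching y values: none (0 points).
  x = 1: rhs = 14, matching y values: none (0 points).
  x = 2: rhs = 0, matching y values: 0 (1 points).
  x = 3: rhs = 21, matching y values: none (0 points).
  x = 4: rhs = 14, matching y values: none (0 points).
  x = 5: rhs = 8, matching y values: 10, 13 (2 points).
  x = 6: rhs = 9, matching y values: 3, 20 (2 points).
  x = 7: rhs = 0, matching y values: 0 (1 points).
  x = 8: rhs = 10, matching y values: none (0 points).
  x = 9: rhs = 22, matching y values: none (0 points).
  x = 10: rhs = 19, matching y values: none (0 points).
  x = 11: rhs = 7, matching y values: none (0 points).
  x = 12: rhs = 15, matching y values: none (0 points).
  x = 13: rhs = 3, matching y values: 7, 16 (2 points).
  x = 14: rhs = 0, matching y values: 0 (1 points).
  x = 15: rhs = 12, matching y values: 9, 14 (2 points).
  x = 16: rhs = 22, matching y values: none (0 points).
  x = 17: rhs = 13, matching y values: 6, 17 (2 points).
  x = 18: rhs = 14, matching y values: none (0 points).
  x = 19: rhs = 8, matching y values: 10, 13 (2 points).
  x = 20: rhs = 1, matching y values: 1, 22 (2 points).
  x = 21: rhs = 22, matching y values: none (0 points).
  x = 22: rhs = 8, matching y values: 10, 13 (2 points).
Total affine count: 19.
Full point count |E(F_23)| = 19 + 1 = 20.
Hasse bound: |20 − (23+1)| = |-4| = 4 ≤ 2√23 ≈ 9.5917 ✓.


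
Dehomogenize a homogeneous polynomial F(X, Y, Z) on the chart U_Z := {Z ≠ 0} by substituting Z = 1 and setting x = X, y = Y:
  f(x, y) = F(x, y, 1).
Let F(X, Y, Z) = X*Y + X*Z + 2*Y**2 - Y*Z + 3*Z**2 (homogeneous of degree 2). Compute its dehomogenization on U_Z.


f(x, y) = x*y + x + 2*y**2 - y + 3

On U_Z we set Z = 1. Each monomial c·X^i·Y^j·Z^k in F becomes c·x^i·y^j·1^k = c·x^i·y^j.
Substituting Z = 1: F(X, Y, 1) = x*y + x + 2*y**2 - y + 3.
Note: deg(f) ≤ deg(F) = 2; strict inequality happens when F is divisible by Z (lost terms).


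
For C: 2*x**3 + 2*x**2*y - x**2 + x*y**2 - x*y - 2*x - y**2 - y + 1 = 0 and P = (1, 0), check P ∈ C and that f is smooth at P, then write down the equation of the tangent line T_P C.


Tangent line at P: 2*x - 2 = 0.

Step 1: f(1, 0) = 0, so P lies on C.
Step 2: partial derivatives
  f_x(x, y) = 6*x**2 + 4*x*y - 2*x + y**2 - y - 2, f_y(x, y) = 2*x**2 + 2*x*y - x - 2*y - 1.
  f_x(P) = 2, f_y(P) = 0 (gradient nonzero, so P is smooth).
Step 3: tangent line at P: 2·(x − 1) + 0·(y − 0) = 0.
Expanding: 2*x - 2 = 0.


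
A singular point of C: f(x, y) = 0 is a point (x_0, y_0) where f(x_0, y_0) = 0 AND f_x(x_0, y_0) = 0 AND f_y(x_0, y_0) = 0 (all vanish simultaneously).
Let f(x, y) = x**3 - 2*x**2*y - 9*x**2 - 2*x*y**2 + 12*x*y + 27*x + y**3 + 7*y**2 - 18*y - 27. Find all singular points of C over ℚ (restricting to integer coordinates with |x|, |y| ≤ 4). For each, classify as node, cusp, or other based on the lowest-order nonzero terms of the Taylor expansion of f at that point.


Singular points: {(3, 0)}; classification: cusp.

Compute partial derivatives:
  f_x = 3*x**2 - 4*x*y - 18*x - 2*y**2 + 12*y + 27.
  f_y = -2*x**2 - 4*x*y + 12*x + 3*y**2 + 14*y - 18.
Scan x_0 ∈ {−4, ..., 4}. For each x_0, f_y(x_0, y) is a polynomial in y; find its integer roots y ∈ {−4, ..., 4}, then test f_x and f at those candidates.
  x = -4: f_y(-4, y) = 3*y**2 + 30*y - 98; no integer root y with |y| ≤ 4.
  x = -3: f_y(-3, y) = 3*y**2 + 26*y - 72; no integer root y with |y| ≤ 4.
  x = -2: f_y(-2, y) = 3*y**2 + 22*y - 50; no integer root y with |y| ≤ 4.
  x = -1: f_y(-1, y) = 3*y**2 + 18*y - 32; no integer root y with |y| ≤ 4.
  x = 0: f_y(0, y) = 3*y**2 + 14*y - 18; no integer root y with |y| ≤ 4.
  x = 1: f_y(1, y) = 3*y**2 + 10*y - 8; vanishes at y ∈ {-4}. (1, -4): f_x = -52 ≠ 0.
  x = 2: f_y(2, y) = 3*y**2 + 6*y - 2; no integer root y with |y| ≤ 4.
  x = 3: f_y(3, y) = 3*y**2 + 2*y; vanishes at y ∈ {0}. (3, 0): f_x = 0, f = 0 — SINGULAR.
  x = 4: f_y(4, y) = 3*y**2 - 2*y - 2; no integer root y with |y| ≤ 4.
Only singular point on the grid: (3, 0).
Classify: substitute x = 3 + u, y = 0 + v and expand: f = u**3 - 2*u**2*v - 2*u*v**2 + v**3 + v**2.
No constant or linear terms (consistent with a singular point). Quadratic part: v**2. Cubic part: u**3 - 2*u**2*v - 2*u*v**2 + v**3.
The quadratic part v**2 is a perfect square, so there is a single (double) tangent line v = 0, i.e. y = 0. Restricting the cubic part to that line (v = 0) leaves u**3 ≠ 0, so f is not divisible by v and the branch is v² ≈ -u**3 to lowest order — this is a cusp.
Classification: cusp.


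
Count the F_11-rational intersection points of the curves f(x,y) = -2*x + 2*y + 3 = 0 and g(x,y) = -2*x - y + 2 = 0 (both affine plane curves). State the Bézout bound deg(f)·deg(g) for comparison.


Common zeros: {(3, 7)}; count = 1; Bézout bound = 1.

deg(f) = 1, deg(g) = 1, so Bézout bound = 1.
Scan x ∈ F_11. For each x, list the y ∈ F_11 with f(x, y) ≡ 0 and those with g(x, y) ≡ 0 (mod 11); the common zeros in that column are the intersection.
  x = 0: f ≡ 0 at y ∈ {4}; g ≡ 0 at y ∈ {2}; common: ∅.
  x = 1: f ≡ 0 at y ∈ {5}; g ≡ 0 at y ∈ {0}; common: ∅.
  x = 2: f ≡ 0 at y ∈ {6}; g ≡ 0 at y ∈ {9}; common: ∅.
  x = 3: f ≡ 0 at y ∈ {7}; g ≡ 0 at y ∈ {7}; common: {7}.
  x = 4: f ≡ 0 at y ∈ {8}; g ≡ 0 at y ∈ {5}; common: ∅.
  x = 5: f ≡ 0 at y ∈ {9}; g ≡ 0 at y ∈ {3}; common: ∅.
  x = 6: f ≡ 0 at y ∈ {10}; g ≡ 0 at y ∈ {1}; common: ∅.
  x = 7: f ≡ 0 at y ∈ {0}; g ≡ 0 at y ∈ {10}; common: ∅.
  x = 8: f ≡ 0 at y ∈ {1}; g ≡ 0 at y ∈ {8}; common: ∅.
  x = 9: f ≡ 0 at y ∈ {2}; g ≡ 0 at y ∈ {6}; common: ∅.
  x = 10: f ≡ 0 at y ∈ {3}; g ≡ 0 at y ∈ {4}; common: ∅.
Collecting: common zeros = {(3, 7)}, so the count is 1.
Comparison with the Bézout bound: 1 ≤ 1 = deg(f)·deg(g), as expected for curves with no common component (the bound is attained).


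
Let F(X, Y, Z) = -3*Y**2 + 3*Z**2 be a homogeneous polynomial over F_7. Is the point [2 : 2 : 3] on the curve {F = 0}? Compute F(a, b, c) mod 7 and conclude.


F(2,2,3) ≡ 1 (mod 7); P is NOT on the curve.

Evaluate F(2, 2, 3) term-by-term (mod 7).
  -3*Y**2 ↦ -3·1·4·1 = -12
  3*Z**2 ↦ 3·1·1·9 = 27
Sum: F(2, 2, 3) = (-12) + (27) = 15.
Reducing mod 7: 15 ≡ 1 (mod 7).
Since F(a, b, c) ≡ 1 ≠ 0 (mod 7), P does NOT lie on the curve.


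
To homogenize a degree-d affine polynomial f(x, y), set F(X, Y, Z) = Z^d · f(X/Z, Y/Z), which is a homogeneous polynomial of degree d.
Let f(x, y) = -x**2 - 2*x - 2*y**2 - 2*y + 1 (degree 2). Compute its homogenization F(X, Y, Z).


F(X, Y, Z) = -X**2 - 2*X*Z - 2*Y**2 - 2*Y*Z + Z**2

deg(f) = 2.
Substitute x = X/Z, y = Y/Z into f, then multiply by Z^2.
  monomial -1·x^2·y^0 ↦ -1·X^2·Y^0·Z^0.
  monomial -2·x^1·y^0 ↦ -2·X^1·Y^0·Z^1.
  monomial -2·x^0·y^2 ↦ -2·X^0·Y^2·Z^0.
  monomial -2·x^0·y^1 ↦ -2·X^0·Y^1·Z^1.
  monomial 1·x^0·y^0 ↦ 1·X^0·Y^0·Z^2.
Collecting: F(X, Y, Z) = -X**2 - 2*X*Z - 2*Y**2 - 2*Y*Z + Z**2.


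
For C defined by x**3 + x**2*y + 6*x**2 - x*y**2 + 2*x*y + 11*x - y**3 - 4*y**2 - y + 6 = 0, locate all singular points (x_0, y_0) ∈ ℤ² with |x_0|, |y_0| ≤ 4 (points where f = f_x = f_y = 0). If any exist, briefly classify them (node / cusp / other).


Singular points: {(-2, -1)}; classification: node.

Compute partial derivatives:
  f_x = 3*x**2 + 2*x*y + 12*x - y**2 + 2*y + 11.
  f_y = x**2 - 2*x*y + 2*x - 3*y**2 - 8*y - 1.
Scan x_0 ∈ {−4, ..., 4}. For each x_0, f_y(x_0, y) is a polynomial in y; find its integer roots y ∈ {−4, ..., 4}, then test f_x and f at those candidates.
  x = -4: f_y(-4, y) = 7 - 3*y**2; no integer root y with |y| ≤ 4.
  x = -3: f_y(-3, y) = -3*y**2 - 2*y + 2; no integer root y with |y| ≤ 4.
  x = -2: f_y(-2, y) = -3*y**2 - 4*y - 1; vanishes at y ∈ {-1}. (-2, -1): f_x = 0, f = 0 — SINGULAR.
  x = -1: f_y(-1, y) = -3*y**2 - 6*y - 2; no integer root y with |y| ≤ 4.
  x = 0: f_y(0, y) = -3*y**2 - 8*y - 1; no integer root y with |y| ≤ 4.
  x = 1: f_y(1, y) = -3*y**2 - 10*y + 2; no integer root y with |y| ≤ 4.
  x = 2: f_y(2, y) = -3*y**2 - 12*y + 7; no integer root y with |y| ≤ 4.
  x = 3: f_y(3, y) = -3*y**2 - 14*y + 14; no integer root y with |y| ≤ 4.
  x = 4: f_y(4, y) = -3*y**2 - 16*y + 23; no integer root y with |y| ≤ 4.
Only singular point on the grid: (-2, -1).
Classify: substitute x = -2 + u, y = -1 + v and expand: f = u**3 + u**2*v - u**2 - u*v**2 - v**3 + v**2.
No constant or linear terms (consistent with a singular point). Quadratic part: -u**2 + v**2. Cubic part: u**3 + u**2*v - u*v**2 - v**3.
The quadratic part v**2 - u**2 = (v − u)(v + u) splits into two distinct linear factors, so there are two distinct tangent lines y − -1 = ±(x − -2) — this is a node (ordinary double point).
Classification: node.


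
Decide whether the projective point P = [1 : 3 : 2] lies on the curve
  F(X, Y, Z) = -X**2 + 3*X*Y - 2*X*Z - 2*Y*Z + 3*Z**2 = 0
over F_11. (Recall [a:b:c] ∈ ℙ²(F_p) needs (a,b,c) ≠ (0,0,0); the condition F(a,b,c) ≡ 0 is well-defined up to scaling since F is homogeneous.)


F(1,3,2) ≡ 4 (mod 11); P is NOT on the curve.

Evaluate F(1, 3, 2) term-by-term (mod 11).
  -X**2 ↦ -1·1·1·1 = -1
  3*X*Y ↦ 3·1·3·1 = 9
  -2*X*Z ↦ -2·1·1·2 = -4
  -2*Y*Z ↦ -2·1·3·2 = -12
  3*Z**2 ↦ 3·1·1·4 = 12
Sum: F(1, 3, 2) = (-1) + (9) + (-4) + (-12) + (12) = 4.
Reducing mod 11: 4 ≡ 4 (mod 11).
Since F(a, b, c) ≡ 4 ≠ 0 (mod 11), P does NOT lie on the curve.


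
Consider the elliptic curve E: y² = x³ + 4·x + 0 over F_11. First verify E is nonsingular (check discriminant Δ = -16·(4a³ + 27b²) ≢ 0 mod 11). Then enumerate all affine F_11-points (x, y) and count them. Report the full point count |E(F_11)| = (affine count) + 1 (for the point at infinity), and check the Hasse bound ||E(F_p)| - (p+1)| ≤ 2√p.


Affine points = {(0, 0), (1, 4), (1, 7), (2, 4), (2, 7), (4, 5), (4, 6), (6, 3), (6, 8), (8, 4), (8, 7)}; affine count = 11; |E(F_11)| = 12.

Discriminant check: Δ ∝ 4a³ + 27b² = 4·4³ + 27·0² = 4·64 + 27·0 ≡ 3 (mod 11). Nonzero ⇒ E is nonsingular.
For each x ∈ F_11, compute rhs = x³ + 4·x + 0 mod 11, then count y ∈ F_11 with y² ≡ rhs.
  x = 0: rhs = 0, matching y values: 0 (1 points).
  x = 1: rhs = 5, matching y values: 4, 7 (2 points).
  x = 2: rhs = 5, matching y values: 4, 7 (2 points).
  x = 3: rhs = 6, matching y values: none (0 points).
  x = 4: rhs = 3, matching y values: 5, 6 (2 points).
  x = 5: rhs = 2, matching y values: none (0 points).
  x = 6: rhs = 9, matching y values: 3, 8 (2 points).
  x = 7: rhs = 8, matching y values: none (0 points).
  x = 8: rhs = 5, matching y values: 4, 7 (2 points).
  x = 9: rhs = 6, matching y values: none (0 points).
  x = 10: rhs = 6, matching y values: none (0 points).
Total affine count: 11.
Full point count |E(F_11)| = 11 + 1 = 12.
Hasse bound: |12 − (11+1)| = |0| = 0 ≤ 2√11 ≈ 6.6332 ✓.


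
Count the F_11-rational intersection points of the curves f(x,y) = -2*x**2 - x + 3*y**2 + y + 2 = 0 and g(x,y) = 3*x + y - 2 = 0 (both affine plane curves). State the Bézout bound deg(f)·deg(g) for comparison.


Common zeros: {(3, 4)}; count = 1; Bézout bound = 2.

deg(f) = 2, deg(g) = 1, so Bézout bound = 2.
Scan x ∈ F_11. For each x, list the y ∈ F_11 with f(x, y) ≡ 0 and those with g(x, y) ≡ 0 (mod 11); the common zeros in that column are the intersection.
  x = 0: f ≡ 0 at y ∈ ∅; g ≡ 0 at y ∈ {2}; common: ∅.
  x = 1: f ≡ 0 at y ∈ ∅; g ≡ 0 at y ∈ {10}; common: ∅.
  x = 2: f ≡ 0 at y ∈ {3, 4}; g ≡ 0 at y ∈ {7}; common: ∅.
  x = 3: f ≡ 0 at y ∈ {3, 4}; g ≡ 0 at y ∈ {4}; common: {4}.
  x = 4: f ≡ 0 at y ∈ ∅; g ≡ 0 at y ∈ {1}; common: ∅.
  x = 5: f ≡ 0 at y ∈ ∅; g ≡ 0 at y ∈ {9}; common: ∅.
  x = 6: f ≡ 0 at y ∈ {9}; g ≡ 0 at y ∈ {6}; common: ∅.
  x = 7: f ≡ 0 at y ∈ {1, 6}; g ≡ 0 at y ∈ {3}; common: ∅.
  x = 8: f ≡ 0 at y ∈ {8, 10}; g ≡ 0 at y ∈ {0}; common: ∅.
  x = 9: f ≡ 0 at y ∈ {1, 6}; g ≡ 0 at y ∈ {8}; common: ∅.
  x = 10: f ≡ 0 at y ∈ {9}; g ≡ 0 at y ∈ {5}; common: ∅.
Collecting: common zeros = {(3, 4)}, so the count is 1.
Comparison with the Bézout bound: 1 ≤ 2 = deg(f)·deg(g), as expected for curves with no common component (the affine F_11-count falls short of the bound because intersections may lie at infinity, over extension fields, or carry multiplicity).


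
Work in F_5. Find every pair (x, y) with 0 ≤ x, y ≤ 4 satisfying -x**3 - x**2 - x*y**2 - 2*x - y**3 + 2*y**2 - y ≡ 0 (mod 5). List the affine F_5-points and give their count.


Affine F_5-points: {(0, 0), (0, 1), (1, 1), (1, 2), (1, 3), (3, 1)}; count = 6.

For each of the 25 pairs (x, y) ∈ F_5², evaluate f(x, y) mod 5. Record the zeros.
  x = 0: [0↦0, 1↦0, 2↦3, 3↦3, 4↦4]  zeros at y ∈ {0, 1}
  x = 1: [0↦1, 1↦0, 2↦0, 3↦0, 4↦4]  zeros at y ∈ {1, 2, 3}
  x = 2: [0↦4, 1↦2, 2↦4, 3↦4, 4↦1]  zeros at y ∈ ∅
  x = 3: [0↦3, 1↦0, 2↦4, 3↦4, 4↦4]  zeros at y ∈ {1}
  x = 4: [0↦2, 1↦3, 2↦4, 3↦4, 4↦2]  zeros at y ∈ ∅
Collecting zeros: affine points = {(0, 0), (0, 1), (1, 1), (1, 2), (1, 3), (3, 1)}.
Total count |C(F_5)_aff| = 6.


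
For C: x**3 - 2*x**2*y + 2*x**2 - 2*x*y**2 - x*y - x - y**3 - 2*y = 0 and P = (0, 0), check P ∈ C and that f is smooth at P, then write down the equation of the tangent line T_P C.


Tangent line at P: -x - 2*y = 0.

Step 1: f(0, 0) = 0, so P lies on C.
Step 2: partial derivatives
  f_x(x, y) = 3*x**2 - 4*x*y + 4*x - 2*y**2 - y - 1, f_y(x, y) = -2*x**2 - 4*x*y - x - 3*y**2 - 2.
  f_x(P) = -1, f_y(P) = -2 (gradient nonzero, so P is smooth).
Step 3: tangent line at P: -1·(x − 0) + -2·(y − 0) = 0.
Expanding: -x - 2*y = 0.


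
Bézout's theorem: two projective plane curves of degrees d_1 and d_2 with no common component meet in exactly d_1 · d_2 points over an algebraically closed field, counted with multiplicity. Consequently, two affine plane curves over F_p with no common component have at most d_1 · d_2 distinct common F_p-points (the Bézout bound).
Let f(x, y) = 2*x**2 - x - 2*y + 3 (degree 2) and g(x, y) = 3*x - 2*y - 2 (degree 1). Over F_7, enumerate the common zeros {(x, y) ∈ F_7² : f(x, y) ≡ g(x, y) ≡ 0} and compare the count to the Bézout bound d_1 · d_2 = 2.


Common zeros: {(4, 5), (5, 3)}; count = 2; Bézout bound = 2.

deg(f) = 2, deg(g) = 1, so Bézout bound = 2.
Scan x ∈ F_7. For each x, list the y ∈ F_7 with f(x, y) ≡ 0 and those with g(x, y) ≡ 0 (mod 7); the common zeros in that column are the intersection.
  x = 0: f ≡ 0 at y ∈ {5}; g ≡ 0 at y ∈ {6}; common: ∅.
  x = 1: f ≡ 0 at y ∈ {2}; g ≡ 0 at y ∈ {4}; common: ∅.
  x = 2: f ≡ 0 at y ∈ {1}; g ≡ 0 at y ∈ {2}; common: ∅.
  x = 3: f ≡ 0 at y ∈ {2}; g ≡ 0 at y ∈ {0}; common: ∅.
  x = 4: f ≡ 0 at y ∈ {5}; g ≡ 0 at y ∈ {5}; common: {5}.
  x = 5: f ≡ 0 at y ∈ {3}; g ≡ 0 at y ∈ {3}; common: {3}.
  x = 6: f ≡ 0 at y ∈ {3}; g ≡ 0 at y ∈ {1}; common: ∅.
Collecting: common zeros = {(4, 5), (5, 3)}, so the count is 2.
Comparison with the Bézout bound: 2 ≤ 2 = deg(f)·deg(g), as expected for curves with no common component (the bound is attained).


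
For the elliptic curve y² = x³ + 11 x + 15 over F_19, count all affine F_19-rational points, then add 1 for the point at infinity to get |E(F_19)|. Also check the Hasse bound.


Affine points = {(2, 8), (2, 11), (4, 3), (4, 16), (5, 9), (5, 10), (7, 6), (7, 13), (8, 8), (8, 11), (9, 8), (9, 11), (10, 2), (10, 17), (11, 2), (11, 17), (14, 5), (14, 14), (17, 2), (17, 17)}; affine count = 20; |E(F_19)| = 21.

Discriminant check: Δ ∝ 4a³ + 27b² = 4·11³ + 27·15² = 4·1331 + 27·225 ≡ 18 (mod 19). Nonzero ⇒ E is nonsingular.
For each x ∈ F_19, compute rhs = x³ + 11·x + 15 mod 19, then count y ∈ F_19 with y² ≡ rhs.
  x = 0: rhs = 15, matching y values: none (0 points).
  x = 1: rhs = 8, matching y values: none (0 points).
  x = 2: rhs = 7, matching y values: 8, 11 (2 points).
  x = 3: rhs = 18, matching y values: none (0 points).
  x = 4: rhs = 9, matching y values: 3, 16 (2 points).
  x = 5: rhs = 5, matching y values: 9, 10 (2 points).
  x = 6: rhs = 12, matching y values: none (0 points).
  x = 7: rhs = 17, matching y values: 6, 13 (2 points).
  x = 8: rhs = 7, matching y values: 8, 11 (2 points).
  x = 9: rhs = 7, matching y values: 8, 11 (2 points).
  x = 10: rhs = 4, matching y values: 2, 17 (2 points).
  x = 11: rhs = 4, matching y values: 2, 17 (2 points).
  x = 12: rhs = 13, matching y values: none (0 points).
  x = 13: rhs = 18, matching y values: none (0 points).
  x = 14: rhs = 6, matching y values: 5, 14 (2 points).
  x = 15: rhs = 2, matching y values: none (0 points).
  x = 16: rhs = 12, matching y values: none (0 points).
  x = 17: rhs = 4, matching y values: 2, 17 (2 points).
  x = 18: rhs = 3, matching y values: none (0 points).
Total affine count: 20.
Full point count |E(F_19)| = 20 + 1 = 21.
Hasse bound: |21 − (19+1)| = |1| = 1 ≤ 2√19 ≈ 8.7178 ✓.


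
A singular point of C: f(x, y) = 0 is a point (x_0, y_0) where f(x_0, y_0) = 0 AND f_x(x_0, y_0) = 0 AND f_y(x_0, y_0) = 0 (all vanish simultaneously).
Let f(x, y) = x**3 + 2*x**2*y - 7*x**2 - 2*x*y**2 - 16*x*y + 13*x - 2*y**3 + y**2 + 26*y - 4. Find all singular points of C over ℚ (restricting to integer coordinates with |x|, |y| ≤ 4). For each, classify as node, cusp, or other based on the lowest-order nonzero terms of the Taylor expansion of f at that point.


Singular points: {(3, -1)}; classification: cusp.

Compute partial derivatives:
  f_x = 3*x**2 + 4*x*y - 14*x - 2*y**2 - 16*y + 13.
  f_y = 2*x**2 - 4*x*y - 16*x - 6*y**2 + 2*y + 26.
Scan x_0 ∈ {−4, ..., 4}. For each x_0, f_y(x_0, y) is a polynomial in y; find its integer roots y ∈ {−4, ..., 4}, then test f_x and f at those candidates.
  x = -4: f_y(-4, y) = -6*y**2 + 18*y + 122; no integer root y with |y| ≤ 4.
  x = -3: f_y(-3, y) = -6*y**2 + 14*y + 92; no integer root y with |y| ≤ 4.
  x = -2: f_y(-2, y) = -6*y**2 + 10*y + 66; no integer root y with |y| ≤ 4.
  x = -1: f_y(-1, y) = -6*y**2 + 6*y + 44; no integer root y with |y| ≤ 4.
  x = 0: f_y(0, y) = -6*y**2 + 2*y + 26; no integer root y with |y| ≤ 4.
  x = 1: f_y(1, y) = -6*y**2 - 2*y + 12; no integer root y with |y| ≤ 4.
  x = 2: f_y(2, y) = -6*y**2 - 6*y + 2; no integer root y with |y| ≤ 4.
  x = 3: f_y(3, y) = -6*y**2 - 10*y - 4; vanishes at y ∈ {-1}. (3, -1): f_x = 0, f = 0 — SINGULAR.
  x = 4: f_y(4, y) = -6*y**2 - 14*y - 6; no integer root y with |y| ≤ 4.
Only singular point on the grid: (3, -1).
Classify: substitute x = 3 + u, y = -1 + v and expand: f = u**3 + 2*u**2*v - 2*u*v**2 - 2*v**3 + v**2.
No constant or linear terms (consistent with a singular point). Quadratic part: v**2. Cubic part: u**3 + 2*u**2*v - 2*u*v**2 - 2*v**3.
The quadratic part v**2 is a perfect square, so there is a single (double) tangent line v = 0, i.e. y = -1. Restricting the cubic part to that line (v = 0) leaves u**3 ≠ 0, so f is not divisible by v and the branch is v² ≈ -u**3 to lowest order — this is a cusp.
Classification: cusp.
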